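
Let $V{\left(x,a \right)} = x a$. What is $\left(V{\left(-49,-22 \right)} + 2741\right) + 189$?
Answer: $4008$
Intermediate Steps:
$V{\left(x,a \right)} = a x$
$\left(V{\left(-49,-22 \right)} + 2741\right) + 189 = \left(\left(-22\right) \left(-49\right) + 2741\right) + 189 = \left(1078 + 2741\right) + 189 = 3819 + 189 = 4008$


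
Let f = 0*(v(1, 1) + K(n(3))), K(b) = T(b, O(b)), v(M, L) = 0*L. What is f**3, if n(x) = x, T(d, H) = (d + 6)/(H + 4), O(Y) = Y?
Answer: 0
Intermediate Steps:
v(M, L) = 0
T(d, H) = (6 + d)/(4 + H)
K(b) = (6 + b)/(4 + b)
f = 0 (f = 0*(0 + (6 + 3)/(4 + 3)) = 0*(0 + 9/7) = 0*(9/7) = 0)
f**3 = 0**3 = 0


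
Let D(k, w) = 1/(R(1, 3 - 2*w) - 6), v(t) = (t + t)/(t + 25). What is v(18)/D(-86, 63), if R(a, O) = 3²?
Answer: 108/43 ≈ 2.5116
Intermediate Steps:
R(a, O) = 9
v(t) = 2*t/(25 + t) (v(t) = (2*t)/(25 + t) = 2*t/(25 + t))
D(k, w) = ⅓ (D(k, w) = 1/(9 - 6) = 1/3 = ⅓)
v(18)/D(-86, 63) = (2*18/(25 + 18))/(⅓) = (2*18/43)*3 = (2*18*(1/43))*3 = (36/43)*3 = 108/43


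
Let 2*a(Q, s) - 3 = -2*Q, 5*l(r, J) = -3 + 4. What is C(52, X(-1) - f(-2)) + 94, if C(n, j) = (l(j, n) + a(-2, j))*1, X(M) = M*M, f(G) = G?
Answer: 977/10 ≈ 97.700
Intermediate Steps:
l(r, J) = ⅕ (l(r, J) = (-3 + 4)/5 = (⅕)*1 = ⅕)
a(Q, s) = 3/2 - Q (a(Q, s) = 3/2 + (-2*Q)/2 = 3/2 - Q)
X(M) = M²
C(n, j) = 37/10 (C(n, j) = (⅕ + (3/2 - 1*(-2)))*1 = (⅕ + (3/2 + 2))*1 = (⅕ + 7/2)*1 = (37/10)*1 = 37/10)
C(52, X(-1) - f(-2)) + 94 = 37/10 + 94 = 977/10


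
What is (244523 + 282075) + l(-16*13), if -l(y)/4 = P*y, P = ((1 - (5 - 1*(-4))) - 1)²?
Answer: 593990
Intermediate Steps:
P = 81 (P = ((1 - (5 + 4)) - 1)² = ((1 - 1*9) - 1)² = ((1 - 9) - 1)² = (-8 - 1)² = (-9)² = 81)
l(y) = -324*y
(244523 + 282075) + l(-16*13) = (244523 + 282075) - (-5184)*13 = 526598 - 324*(-208) = 526598 + 67392 = 593990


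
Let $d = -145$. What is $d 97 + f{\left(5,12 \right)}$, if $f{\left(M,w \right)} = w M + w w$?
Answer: $-13861$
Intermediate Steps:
$f{\left(M,w \right)} = w^{2} + M w$ ($f{\left(M,w \right)} = M w + w^{2} = w^{2} + M w$)
$d 97 + f{\left(5,12 \right)} = \left(-145\right) 97 + 12 \left(5 + 12\right) = -14065 + 12 \cdot 17 = -14065 + 204 = -13861$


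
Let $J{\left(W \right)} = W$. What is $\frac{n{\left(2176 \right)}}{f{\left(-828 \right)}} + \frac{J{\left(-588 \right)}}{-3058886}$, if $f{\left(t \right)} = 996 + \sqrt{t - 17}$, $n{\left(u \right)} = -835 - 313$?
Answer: $- \frac{1748485460610}{1518524306423} + \frac{14924 i \sqrt{5}}{992861} \approx -1.1514 + 0.033611 i$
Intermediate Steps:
$n{\left(u \right)} = -1148$
$f{\left(t \right)} = 996 + \sqrt{-17 + t}$
$\frac{n{\left(2176 \right)}}{f{\left(-828 \right)}} + \frac{J{\left(-588 \right)}}{-3058886} = - \frac{1148}{996 + \sqrt{-17 - 828}} - \frac{588}{-3058886} = - \frac{1148}{996 + \sqrt{-845}} - - \frac{294}{1529443} = - \frac{1148}{996 + 13 i \sqrt{5}} + \frac{294}{1529443} = \frac{294}{1529443} - \frac{1148}{996 + 13 i \sqrt{5}}$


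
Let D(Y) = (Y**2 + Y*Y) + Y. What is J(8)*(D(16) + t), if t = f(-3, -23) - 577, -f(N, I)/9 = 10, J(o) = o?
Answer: -1112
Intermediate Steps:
f(N, I) = -90 (f(N, I) = -9*10 = -90)
t = -667 (t = -90 - 577 = -667)
D(Y) = Y + 2*Y**2 (D(Y) = (Y**2 + Y**2) + Y = 2*Y**2 + Y = Y + 2*Y**2)
J(8)*(D(16) + t) = 8*(16*(1 + 2*16) - 667) = 8*(16*(1 + 32) - 667) = 8*(16*33 - 667) = 8*(528 - 667) = 8*(-139) = -1112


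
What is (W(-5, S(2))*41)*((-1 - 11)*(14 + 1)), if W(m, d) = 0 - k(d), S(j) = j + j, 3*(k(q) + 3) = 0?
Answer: -22140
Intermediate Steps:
k(q) = -3 (k(q) = -3 + (⅓)*0 = -3 + 0 = -3)
S(j) = 2*j
W(m, d) = 3 (W(m, d) = 0 - 1*(-3) = 0 + 3 = 3)
(W(-5, S(2))*41)*((-1 - 11)*(14 + 1)) = (3*41)*((-1 - 11)*(14 + 1)) = 123*(-12*15) = 123*(-180) = -22140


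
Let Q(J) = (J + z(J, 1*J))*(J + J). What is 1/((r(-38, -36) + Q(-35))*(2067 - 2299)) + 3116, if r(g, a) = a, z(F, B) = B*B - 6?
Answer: 59940971393/19236512 ≈ 3116.0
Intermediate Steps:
z(F, B) = -6 + B² (z(F, B) = B² - 6 = -6 + B²)
Q(J) = 2*J*(-6 + J + J²) (Q(J) = (J + (-6 + (1*J)²))*(J + J) = (J + (-6 + J²))*(2*J) = (-6 + J + J²)*(2*J) = 2*J*(-6 + J + J²))
1/((r(-38, -36) + Q(-35))*(2067 - 2299)) + 3116 = 1/((-36 + 2*(-35)*(-6 - 35 + (-35)²))*(2067 - 2299)) + 3116 = 1/((-36 + 2*(-35)*(-6 - 35 + 1225))*(-232)) + 3116 = 1/((-36 + 2*(-35)*1184)*(-232)) + 3116 = 1/((-36 - 82880)*(-232)) + 3116 = 1/(-82916*(-232)) + 3116 = 1/19236512 + 3116 = 59940971393/19236512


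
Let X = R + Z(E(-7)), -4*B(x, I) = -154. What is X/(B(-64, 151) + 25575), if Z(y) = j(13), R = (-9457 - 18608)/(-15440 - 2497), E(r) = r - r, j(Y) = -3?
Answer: -17164/306286233 ≈ -5.6039e-5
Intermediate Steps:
B(x, I) = 77/2 (B(x, I) = -¼*(-154) = 77/2)
E(r) = 0
R = 9355/5979 (R = -28065/(-17937) = -28065*(-1/17937) = 9355/5979 ≈ 1.5646)
Z(y) = -3
X = -8582/5979 (X = 9355/5979 - 3 = -8582/5979 ≈ -1.4354)
X/(B(-64, 151) + 25575) = -8582/(5979*(77/2 + 25575)) = -8582/(5979*51227/2) = -8582/5979*2/51227 = -17164/306286233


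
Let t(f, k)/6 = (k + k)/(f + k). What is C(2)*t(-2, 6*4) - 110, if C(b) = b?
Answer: -922/11 ≈ -83.818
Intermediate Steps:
t(f, k) = 12*k/(f + k) (t(f, k) = 6*((k + k)/(f + k)) = 6*((2*k)/(f + k)) = 6*(2*k/(f + k)) = 12*k/(f + k))
C(2)*t(-2, 6*4) - 110 = 2*(12*(6*4)/(-2 + 6*4)) - 110 = 2*(12*24/(-2 + 24)) - 110 = 2*(12*24/22) - 110 = 2*(12*24*(1/22)) - 110 = 2*(144/11) - 110 = 288/11 - 110 = -922/11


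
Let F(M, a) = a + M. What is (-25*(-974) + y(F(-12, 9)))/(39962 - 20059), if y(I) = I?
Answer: 24347/19903 ≈ 1.2233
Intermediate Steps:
F(M, a) = M + a
(-25*(-974) + y(F(-12, 9)))/(39962 - 20059) = (-25*(-974) + (-12 + 9))/(39962 - 20059) = (24350 - 3)/19903 = 24347*(1/19903) = 24347/19903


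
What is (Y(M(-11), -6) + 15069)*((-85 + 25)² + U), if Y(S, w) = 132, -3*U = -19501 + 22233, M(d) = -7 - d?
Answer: 40880556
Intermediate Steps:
U = -2732/3 (U = -(-19501 + 22233)/3 = -⅓*2732 = -2732/3 ≈ -910.67)
(Y(M(-11), -6) + 15069)*((-85 + 25)² + U) = (132 + 15069)*((-85 + 25)² - 2732/3) = 15201*((-60)² - 2732/3) = 15201*(3600 - 2732/3) = 15201*(8068/3) = 40880556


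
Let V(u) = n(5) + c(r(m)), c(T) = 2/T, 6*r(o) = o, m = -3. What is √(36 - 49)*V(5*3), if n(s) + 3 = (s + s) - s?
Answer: -2*I*√13 ≈ -7.2111*I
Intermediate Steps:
r(o) = o/6
n(s) = -3 + s (n(s) = -3 + ((s + s) - s) = -3 + (2*s - s) = -3 + s)
V(u) = -2 (V(u) = (-3 + 5) + 2/(((⅙)*(-3))) = 2 + 2/(-½) = 2 + 2*(-2) = 2 - 4 = -2)
√(36 - 49)*V(5*3) = √(36 - 49)*(-2) = √(-13)*(-2) = (I*√13)*(-2) = -2*I*√13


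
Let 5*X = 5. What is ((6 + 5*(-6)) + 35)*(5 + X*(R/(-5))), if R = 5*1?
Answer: 44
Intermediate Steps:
X = 1 (X = (⅕)*5 = 1)
R = 5
((6 + 5*(-6)) + 35)*(5 + X*(R/(-5))) = ((6 + 5*(-6)) + 35)*(5 + 1*(5/(-5))) = ((6 - 30) + 35)*(5 + 1*(5*(-⅕))) = (-24 + 35)*(5 + 1*(-1)) = 11*(5 - 1) = 11*4 = 44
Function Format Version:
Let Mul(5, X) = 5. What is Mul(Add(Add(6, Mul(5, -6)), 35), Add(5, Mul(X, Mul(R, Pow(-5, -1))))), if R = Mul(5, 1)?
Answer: 44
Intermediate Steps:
X = 1 (X = Mul(Rational(1, 5), 5) = 1)
R = 5
Mul(Add(Add(6, Mul(5, -6)), 35), Add(5, Mul(X, Mul(R, Pow(-5, -1))))) = Mul(Add(Add(6, Mul(5, -6)), 35), Add(5, Mul(1, Mul(5, Pow(-5, -1))))) = Mul(Add(Add(6, -30), 35), Add(5, Mul(1, Mul(5, Rational(-1, 5))))) = Mul(Add(-24, 35), Add(5, Mul(1, -1))) = Mul(11, Add(5, -1)) = Mul(11, 4) = 44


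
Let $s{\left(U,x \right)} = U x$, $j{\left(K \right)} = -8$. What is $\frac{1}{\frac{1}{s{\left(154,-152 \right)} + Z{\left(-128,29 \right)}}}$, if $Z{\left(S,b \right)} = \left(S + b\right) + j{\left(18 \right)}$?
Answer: $-23515$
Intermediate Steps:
$Z{\left(S,b \right)} = -8 + S + b$ ($Z{\left(S,b \right)} = \left(S + b\right) - 8 = -8 + S + b$)
$\frac{1}{\frac{1}{s{\left(154,-152 \right)} + Z{\left(-128,29 \right)}}} = \frac{1}{\frac{1}{154 \left(-152\right) - 107}} = \frac{1}{\frac{1}{-23408 - 107}} = \frac{1}{\frac{1}{-23515}} = \frac{1}{- \frac{1}{23515}} = -23515$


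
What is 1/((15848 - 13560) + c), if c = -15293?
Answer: -1/13005 ≈ -7.6893e-5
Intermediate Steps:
1/((15848 - 13560) + c) = 1/((15848 - 13560) - 15293) = 1/(2288 - 15293) = 1/(-13005) = -1/13005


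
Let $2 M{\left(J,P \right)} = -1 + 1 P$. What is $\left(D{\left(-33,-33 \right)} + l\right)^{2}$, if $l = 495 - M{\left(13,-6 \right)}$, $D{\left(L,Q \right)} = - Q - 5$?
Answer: $\frac{1108809}{4} \approx 2.772 \cdot 10^{5}$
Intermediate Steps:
$M{\left(J,P \right)} = - \frac{1}{2} + \frac{P}{2}$ ($M{\left(J,P \right)} = \frac{-1 + 1 P}{2} = \frac{-1 + P}{2} = - \frac{1}{2} + \frac{P}{2}$)
$D{\left(L,Q \right)} = -5 - Q$
$l = \frac{997}{2}$ ($l = 495 - \left(- \frac{1}{2} + \frac{1}{2} \left(-6\right)\right) = 495 - \left(- \frac{1}{2} - 3\right) = 495 - - \frac{7}{2} = 495 + \frac{7}{2} = \frac{997}{2} \approx 498.5$)
$\left(D{\left(-33,-33 \right)} + l\right)^{2} = \left(\left(-5 - -33\right) + \frac{997}{2}\right)^{2} = \left(\left(-5 + 33\right) + \frac{997}{2}\right)^{2} = \left(28 + \frac{997}{2}\right)^{2} = \left(\frac{1053}{2}\right)^{2} = \frac{1108809}{4}$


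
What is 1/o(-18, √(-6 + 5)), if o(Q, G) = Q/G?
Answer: -I/18 ≈ -0.055556*I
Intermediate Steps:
1/o(-18, √(-6 + 5)) = 1/(-18/√(-6 + 5)) = 1/(-18*(-I)) = 1/(-(-18)*I) = 1/(18*I) = -I/18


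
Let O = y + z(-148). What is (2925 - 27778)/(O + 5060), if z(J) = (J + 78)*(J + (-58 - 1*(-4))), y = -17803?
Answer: -24853/1397 ≈ -17.790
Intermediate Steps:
z(J) = (-54 + J)*(78 + J) (z(J) = (78 + J)*(J + (-58 + 4)) = (78 + J)*(J - 54) = (78 + J)*(-54 + J) = (-54 + J)*(78 + J))
O = -3663 (O = -17803 + (-4212 + (-148)**2 + 24*(-148)) = -17803 + (-4212 + 21904 - 3552) = -17803 + 14140 = -3663)
(2925 - 27778)/(O + 5060) = (2925 - 27778)/(-3663 + 5060) = -24853/1397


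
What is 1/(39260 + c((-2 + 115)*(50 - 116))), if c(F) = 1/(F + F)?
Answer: 14916/585602159 ≈ 2.5471e-5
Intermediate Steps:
c(F) = 1/(2*F)
1/(39260 + c((-2 + 115)*(50 - 116))) = 1/(39260 + 1/(2*(((-2 + 115)*(50 - 116))))) = 1/(39260 + 1/(2*((113*(-66))))) = 1/(39260 + (½)/(-7458)) = 1/(39260 + (½)*(-1/7458)) = 1/(39260 - 1/14916) = 1/(585602159/14916) = 14916/585602159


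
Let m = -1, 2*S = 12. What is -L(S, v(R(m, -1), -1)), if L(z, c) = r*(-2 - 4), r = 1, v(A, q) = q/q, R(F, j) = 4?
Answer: 6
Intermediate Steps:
S = 6 (S = (1/2)*12 = 6)
v(A, q) = 1
L(z, c) = -6 (L(z, c) = 1*(-2 - 4) = 1*(-6) = -6)
-L(S, v(R(m, -1), -1)) = -1*(-6) = 6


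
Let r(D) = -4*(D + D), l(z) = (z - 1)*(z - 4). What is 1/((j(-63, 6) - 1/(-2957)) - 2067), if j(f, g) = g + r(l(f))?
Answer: -2957/107531304 ≈ -2.7499e-5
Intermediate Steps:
l(z) = (-1 + z)*(-4 + z)
r(D) = -8*D
j(f, g) = -32 + g - 8*f² + 40*f (j(f, g) = g - 8*(4 + f² - 5*f) = g + (-32 - 8*f² + 40*f) = -32 + g - 8*f² + 40*f)
1/((j(-63, 6) - 1/(-2957)) - 2067) = 1/(((-32 + 6 - 8*(-63)² + 40*(-63)) - 1/(-2957)) - 2067) = 1/(((-32 + 6 - 8*3969 - 2520) - 1*(-1/2957)) - 2067) = 1/(((-32 + 6 - 31752 - 2520) + 1/2957) - 2067) = 1/((-34298 + 1/2957) - 2067) = 1/(-101419185/2957 - 2067) = 1/(-107531304/2957) = -2957/107531304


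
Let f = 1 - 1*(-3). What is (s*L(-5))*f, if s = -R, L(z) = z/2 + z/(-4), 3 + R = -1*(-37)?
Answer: 170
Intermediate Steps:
R = 34 (R = -3 - 1*(-37) = -3 + 37 = 34)
L(z) = z/4 (L(z) = z*(½) + z*(-¼) = z/2 - z/4 = z/4)
s = -34 (s = -1*34 = -34)
f = 4 (f = 1 + 3 = 4)
(s*L(-5))*f = -17*(-5)/2*4 = -34*(-5/4)*4 = (85/2)*4 = 170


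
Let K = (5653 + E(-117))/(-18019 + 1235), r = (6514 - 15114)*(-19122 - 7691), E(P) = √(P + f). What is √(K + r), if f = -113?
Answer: √(4059895151058803 - 1049*I*√230)/4196 ≈ 15185.0 - 2.9752e-8*I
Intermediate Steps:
E(P) = √(-113 + P) (E(P) = √(P - 113) = √(-113 + P))
r = 230591800 (r = -8600*(-26813) = 230591800)
K = -5653/16784 - I*√230/16784 (K = (5653 + √(-113 - 117))/(-18019 + 1235) = (5653 + √(-230))/(-16784) = (5653 + I*√230)*(-1/16784) = -5653/16784 - I*√230/16784 ≈ -0.33681 - 0.00090358*I)
√(K + r) = √((-5653/16784 - I*√230/16784) + 230591800) = √(3870252765547/16784 - I*√230/16784)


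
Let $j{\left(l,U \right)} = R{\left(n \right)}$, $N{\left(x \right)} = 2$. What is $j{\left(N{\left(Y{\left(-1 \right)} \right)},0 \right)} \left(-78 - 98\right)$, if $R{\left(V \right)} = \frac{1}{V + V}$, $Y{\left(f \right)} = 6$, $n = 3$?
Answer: $- \frac{88}{3} \approx -29.333$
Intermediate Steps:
$R{\left(V \right)} = \frac{1}{2 V}$
$j{\left(l,U \right)} = \frac{1}{6}$ ($j{\left(l,U \right)} = \frac{1}{2 \cdot 3} = \frac{1}{2} \cdot \frac{1}{3} = \frac{1}{6}$)
$j{\left(N{\left(Y{\left(-1 \right)} \right)},0 \right)} \left(-78 - 98\right) = \frac{-78 - 98}{6} = \frac{1}{6} \left(-176\right) = - \frac{88}{3}$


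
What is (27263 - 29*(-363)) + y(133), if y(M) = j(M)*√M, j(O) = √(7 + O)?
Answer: 37790 + 14*√95 ≈ 37926.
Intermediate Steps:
y(M) = √M*√(7 + M) (y(M) = √(7 + M)*√M = √M*√(7 + M))
(27263 - 29*(-363)) + y(133) = (27263 - 29*(-363)) + √133*√(7 + 133) = (27263 + 10527) + √133*√140 = 37790 + √133*(2*√35) = 37790 + 14*√95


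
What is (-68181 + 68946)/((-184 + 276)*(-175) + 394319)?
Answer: 255/126073 ≈ 0.0020226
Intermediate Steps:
(-68181 + 68946)/((-184 + 276)*(-175) + 394319) = 765/(92*(-175) + 394319) = 765/(-16100 + 394319) = 765/378219 = 765*(1/378219) = 255/126073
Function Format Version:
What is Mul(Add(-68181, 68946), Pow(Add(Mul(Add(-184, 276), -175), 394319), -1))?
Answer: Rational(255, 126073) ≈ 0.0020226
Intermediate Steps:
Mul(Add(-68181, 68946), Pow(Add(Mul(Add(-184, 276), -175), 394319), -1)) = Mul(765, Pow(Add(Mul(92, -175), 394319), -1)) = Mul(765, Pow(Add(-16100, 394319), -1)) = Mul(765, Pow(378219, -1)) = Mul(765, Rational(1, 378219)) = Rational(255, 126073)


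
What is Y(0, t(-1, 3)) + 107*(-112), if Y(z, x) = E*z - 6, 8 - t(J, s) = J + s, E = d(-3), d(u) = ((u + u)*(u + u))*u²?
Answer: -11990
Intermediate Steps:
d(u) = 4*u⁴ (d(u) = ((2*u)*(2*u))*u² = (4*u²)*u² = 4*u⁴)
E = 324 (E = 4*(-3)⁴ = 4*81 = 324)
t(J, s) = 8 - J - s (t(J, s) = 8 - (J + s) = 8 + (-J - s) = 8 - J - s)
Y(z, x) = -6 + 324*z (Y(z, x) = 324*z - 6 = -6 + 324*z)
Y(0, t(-1, 3)) + 107*(-112) = (-6 + 324*0) + 107*(-112) = (-6 + 0) - 11984 = -6 - 11984 = -11990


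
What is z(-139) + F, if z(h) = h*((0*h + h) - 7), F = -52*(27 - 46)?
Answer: 21282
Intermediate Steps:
F = 988 (F = -52*(-19) = 988)
z(h) = h*(-7 + h) (z(h) = h*((0 + h) - 7) = h*(h - 7) = h*(-7 + h))
z(-139) + F = -139*(-7 - 139) + 988 = -139*(-146) + 988 = 20294 + 988 = 21282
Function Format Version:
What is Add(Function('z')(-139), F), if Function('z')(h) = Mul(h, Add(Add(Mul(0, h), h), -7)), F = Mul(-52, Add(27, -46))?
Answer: 21282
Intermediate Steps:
F = 988 (F = Mul(-52, -19) = 988)
Function('z')(h) = Mul(h, Add(-7, h)) (Function('z')(h) = Mul(h, Add(Add(0, h), -7)) = Mul(h, Add(h, -7)) = Mul(h, Add(-7, h)))
Add(Function('z')(-139), F) = Add(Mul(-139, Add(-7, -139)), 988) = Add(Mul(-139, -146), 988) = Add(20294, 988) = 21282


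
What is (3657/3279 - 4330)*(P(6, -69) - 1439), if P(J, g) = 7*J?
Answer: 6609864987/1093 ≈ 6.0474e+6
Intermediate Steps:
(3657/3279 - 4330)*(P(6, -69) - 1439) = (3657/3279 - 4330)*(7*6 - 1439) = (3657*(1/3279) - 4330)*(42 - 1439) = (1219/1093 - 4330)*(-1397) = -4731471/1093*(-1397) = 6609864987/1093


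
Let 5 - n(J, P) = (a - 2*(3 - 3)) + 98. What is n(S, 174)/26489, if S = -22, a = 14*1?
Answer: -107/26489 ≈ -0.0040394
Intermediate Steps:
a = 14
n(J, P) = -107 (n(J, P) = 5 - ((14 - 2*(3 - 3)) + 98) = 5 - ((14 - 2*0) + 98) = 5 - ((14 + 0) + 98) = 5 - (14 + 98) = 5 - 1*112 = 5 - 112 = -107)
n(S, 174)/26489 = -107/26489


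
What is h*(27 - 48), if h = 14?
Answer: -294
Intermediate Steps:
h*(27 - 48) = 14*(27 - 48) = 14*(-21) = -294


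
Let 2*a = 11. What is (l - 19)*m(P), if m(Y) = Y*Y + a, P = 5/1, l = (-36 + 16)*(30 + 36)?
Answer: -81679/2 ≈ -40840.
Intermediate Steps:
a = 11/2 (a = (1/2)*11 = 11/2 ≈ 5.5000)
l = -1320 (l = -20*66 = -1320)
P = 5 (P = 5*1 = 5)
m(Y) = 11/2 + Y**2 (m(Y) = Y*Y + 11/2 = Y**2 + 11/2 = 11/2 + Y**2)
(l - 19)*m(P) = (-1320 - 19)*(11/2 + 5**2) = -1339*(11/2 + 25) = -1339*61/2 = -81679/2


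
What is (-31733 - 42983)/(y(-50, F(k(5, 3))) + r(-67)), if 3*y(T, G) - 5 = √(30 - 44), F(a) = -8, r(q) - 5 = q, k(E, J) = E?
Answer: 13523596/10925 + 74716*I*√14/10925 ≈ 1237.9 + 25.589*I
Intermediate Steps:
r(q) = 5 + q
y(T, G) = 5/3 + I*√14/3 (y(T, G) = 5/3 + √(30 - 44)/3 = 5/3 + √(-14)/3 = 5/3 + (I*√14)/3 = 5/3 + I*√14/3)
(-31733 - 42983)/(y(-50, F(k(5, 3))) + r(-67)) = (-31733 - 42983)/((5/3 + I*√14/3) + (5 - 67)) = -74716/((5/3 + I*√14/3) - 62) = -74716/(-181/3 + I*√14/3)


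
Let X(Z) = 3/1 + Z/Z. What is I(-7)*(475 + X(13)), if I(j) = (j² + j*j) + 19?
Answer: 56043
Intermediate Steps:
X(Z) = 4 (X(Z) = 3*1 + 1 = 3 + 1 = 4)
I(j) = 19 + 2*j² (I(j) = (j² + j²) + 19 = 2*j² + 19 = 19 + 2*j²)
I(-7)*(475 + X(13)) = (19 + 2*(-7)²)*(475 + 4) = (19 + 2*49)*479 = (19 + 98)*479 = 117*479 = 56043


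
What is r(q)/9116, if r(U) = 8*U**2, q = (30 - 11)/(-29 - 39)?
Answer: 361/5269048 ≈ 6.8513e-5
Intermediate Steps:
q = -19/68 (q = 19/(-68) = 19*(-1/68) = -19/68 ≈ -0.27941)
r(q)/9116 = (8*(-19/68)**2)/9116 = (8*(361/4624))*(1/9116) = (361/578)*(1/9116) = 361/5269048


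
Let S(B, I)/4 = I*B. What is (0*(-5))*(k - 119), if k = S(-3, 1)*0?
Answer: 0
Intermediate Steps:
S(B, I) = 4*B*I (S(B, I) = 4*(I*B) = 4*(B*I) = 4*B*I)
k = 0 (k = (4*(-3)*1)*0 = -12*0 = 0)
(0*(-5))*(k - 119) = (0*(-5))*(0 - 119) = 0*(-119) = 0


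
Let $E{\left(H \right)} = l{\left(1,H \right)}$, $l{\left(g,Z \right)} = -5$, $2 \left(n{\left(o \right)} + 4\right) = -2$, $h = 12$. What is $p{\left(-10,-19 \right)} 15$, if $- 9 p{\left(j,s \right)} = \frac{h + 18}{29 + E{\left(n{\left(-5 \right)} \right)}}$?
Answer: $- \frac{25}{12} \approx -2.0833$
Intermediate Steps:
$n{\left(o \right)} = -5$ ($n{\left(o \right)} = -4 + \frac{1}{2} \left(-2\right) = -4 - 1 = -5$)
$E{\left(H \right)} = -5$
$p{\left(j,s \right)} = - \frac{5}{36}$ ($p{\left(j,s \right)} = - \frac{\left(12 + 18\right) \frac{1}{29 - 5}}{9} = - \frac{30 \cdot \frac{1}{24}}{9} = \left(- \frac{1}{9}\right) \frac{5}{4} = - \frac{5}{36}$)
$p{\left(-10,-19 \right)} 15 = \left(- \frac{5}{36}\right) 15 = - \frac{25}{12}$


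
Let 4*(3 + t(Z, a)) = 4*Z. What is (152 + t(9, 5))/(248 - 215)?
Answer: 158/33 ≈ 4.7879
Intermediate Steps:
t(Z, a) = -3 + Z (t(Z, a) = -3 + (4*Z)/4 = -3 + Z)
(152 + t(9, 5))/(248 - 215) = (152 + (-3 + 9))/(248 - 215) = (152 + 6)/33 = 158*(1/33) = 158/33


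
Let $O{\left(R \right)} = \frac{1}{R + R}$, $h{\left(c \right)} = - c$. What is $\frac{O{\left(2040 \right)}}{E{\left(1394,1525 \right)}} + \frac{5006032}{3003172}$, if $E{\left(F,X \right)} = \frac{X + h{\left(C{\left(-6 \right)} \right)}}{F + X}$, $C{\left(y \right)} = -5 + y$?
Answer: $\frac{2615080673269}{1568376545280} \approx 1.6674$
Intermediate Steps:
$O{\left(R \right)} = \frac{1}{2 R}$
$E{\left(F,X \right)} = \frac{11 + X}{F + X}$ ($E{\left(F,X \right)} = \frac{X - \left(-5 - 6\right)}{F + X} = \frac{X - -11}{F + X} = \frac{X + 11}{F + X} = \frac{11 + X}{F + X}$)
$\frac{O{\left(2040 \right)}}{E{\left(1394,1525 \right)}} + \frac{5006032}{3003172} = \frac{\frac{1}{2} \cdot \frac{1}{2040}}{\frac{1}{1394 + 1525} \left(11 + 1525\right)} + \frac{5006032}{3003172} = \frac{\frac{1}{2} \cdot \frac{1}{2040}}{\frac{1}{2919} \cdot 1536} + 5006032 \cdot \frac{1}{3003172} = \frac{1}{4080 \cdot \frac{1}{2919} \cdot 1536} + \frac{1251508}{750793} = \frac{1}{4080 \cdot \frac{512}{973}} + \frac{1251508}{750793} = \frac{1}{4080} \cdot \frac{973}{512} + \frac{1251508}{750793} = \frac{973}{2088960} + \frac{1251508}{750793} = \frac{2615080673269}{1568376545280}$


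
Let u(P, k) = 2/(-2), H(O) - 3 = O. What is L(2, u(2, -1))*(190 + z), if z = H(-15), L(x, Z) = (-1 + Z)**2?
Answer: 712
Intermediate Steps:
H(O) = 3 + O
u(P, k) = -1 (u(P, k) = 2*(-1/2) = -1)
z = -12 (z = 3 - 15 = -12)
L(2, u(2, -1))*(190 + z) = (-1 - 1)**2*(190 - 12) = (-2)**2*178 = 4*178 = 712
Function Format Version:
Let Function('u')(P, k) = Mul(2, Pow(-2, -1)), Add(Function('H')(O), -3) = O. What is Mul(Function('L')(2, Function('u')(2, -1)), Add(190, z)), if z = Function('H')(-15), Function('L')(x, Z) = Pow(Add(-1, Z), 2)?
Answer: 712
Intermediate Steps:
Function('H')(O) = Add(3, O)
Function('u')(P, k) = -1 (Function('u')(P, k) = Mul(2, Rational(-1, 2)) = -1)
z = -12 (z = Add(3, -15) = -12)
Mul(Function('L')(2, Function('u')(2, -1)), Add(190, z)) = Mul(Pow(Add(-1, -1), 2), Add(190, -12)) = Mul(Pow(-2, 2), 178) = Mul(4, 178) = 712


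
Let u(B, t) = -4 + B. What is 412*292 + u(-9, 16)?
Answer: 120291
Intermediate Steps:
412*292 + u(-9, 16) = 412*292 + (-4 - 9) = 120304 - 13 = 120291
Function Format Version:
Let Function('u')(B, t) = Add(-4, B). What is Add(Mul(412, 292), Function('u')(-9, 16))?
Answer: 120291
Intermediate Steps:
Add(Mul(412, 292), Function('u')(-9, 16)) = Add(Mul(412, 292), Add(-4, -9)) = Add(120304, -13) = 120291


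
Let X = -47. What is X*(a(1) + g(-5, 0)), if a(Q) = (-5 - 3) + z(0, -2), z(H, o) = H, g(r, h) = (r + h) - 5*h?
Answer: 611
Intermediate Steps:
g(r, h) = r - 4*h (g(r, h) = (h + r) - 5*h = r - 4*h)
a(Q) = -8 (a(Q) = (-5 - 3) + 0 = -8 + 0 = -8)
X*(a(1) + g(-5, 0)) = -47*(-8 + (-5 - 4*0)) = -47*(-8 + (-5 + 0)) = -47*(-8 - 5) = -47*(-13) = 611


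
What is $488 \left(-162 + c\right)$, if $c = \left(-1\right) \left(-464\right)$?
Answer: $147376$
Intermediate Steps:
$c = 464$
$488 \left(-162 + c\right) = 488 \left(-162 + 464\right) = 488 \cdot 302 = 147376$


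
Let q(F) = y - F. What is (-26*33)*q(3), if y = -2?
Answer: 4290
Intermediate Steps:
q(F) = -2 - F
(-26*33)*q(3) = (-26*33)*(-2 - 1*3) = -858*(-2 - 3) = -858*(-5) = 4290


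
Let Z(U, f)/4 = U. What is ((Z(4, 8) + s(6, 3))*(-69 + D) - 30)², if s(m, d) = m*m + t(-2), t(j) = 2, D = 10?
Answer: 10342656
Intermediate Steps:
Z(U, f) = 4*U
s(m, d) = 2 + m² (s(m, d) = m*m + 2 = m² + 2 = 2 + m²)
((Z(4, 8) + s(6, 3))*(-69 + D) - 30)² = ((4*4 + (2 + 6²))*(-69 + 10) - 30)² = ((16 + (2 + 36))*(-59) - 30)² = ((16 + 38)*(-59) - 30)² = (54*(-59) - 30)² = (-3186 - 30)² = (-3216)² = 10342656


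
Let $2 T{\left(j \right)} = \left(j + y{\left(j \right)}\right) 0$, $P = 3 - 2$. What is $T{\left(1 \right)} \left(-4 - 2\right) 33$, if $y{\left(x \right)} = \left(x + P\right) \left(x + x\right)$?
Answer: $0$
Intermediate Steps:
$P = 1$ ($P = 3 - 2 = 1$)
$y{\left(x \right)} = 2 x \left(1 + x\right)$ ($y{\left(x \right)} = \left(x + 1\right) \left(x + x\right) = \left(1 + x\right) 2 x = 2 x \left(1 + x\right)$)
$T{\left(j \right)} = 0$ ($T{\left(j \right)} = \frac{\left(j + 2 j \left(1 + j\right)\right) 0}{2} = \frac{1}{2} \cdot 0 = 0$)
$T{\left(1 \right)} \left(-4 - 2\right) 33 = 0 \left(-4 - 2\right) 33 = 0 \left(-6\right) 33 = 0 \cdot 33 = 0$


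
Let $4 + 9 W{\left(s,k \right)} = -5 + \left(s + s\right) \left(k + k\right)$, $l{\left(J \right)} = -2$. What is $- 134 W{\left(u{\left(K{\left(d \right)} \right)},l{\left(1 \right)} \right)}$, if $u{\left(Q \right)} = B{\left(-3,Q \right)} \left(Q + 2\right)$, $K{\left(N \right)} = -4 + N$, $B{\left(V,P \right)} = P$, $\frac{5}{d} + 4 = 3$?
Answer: $7638$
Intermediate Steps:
$d = -5$ ($d = \frac{5}{-4 + 3} = \frac{5}{-1} = 5 \left(-1\right) = -5$)
$u{\left(Q \right)} = Q \left(2 + Q\right)$ ($u{\left(Q \right)} = Q \left(Q + 2\right) = Q \left(2 + Q\right)$)
$W{\left(s,k \right)} = -1 + \frac{4 k s}{9}$ ($W{\left(s,k \right)} = - \frac{4}{9} + \frac{-5 + \left(s + s\right) \left(k + k\right)}{9} = - \frac{4}{9} + \frac{-5 + 2 s 2 k}{9} = - \frac{4}{9} + \frac{-5 + 4 k s}{9} = - \frac{4}{9} + \left(- \frac{5}{9} + \frac{4 k s}{9}\right) = -1 + \frac{4 k s}{9}$)
$- 134 W{\left(u{\left(K{\left(d \right)} \right)},l{\left(1 \right)} \right)} = - 134 \left(-1 + \frac{4}{9} \left(-2\right) \left(-4 - 5\right) \left(2 - 9\right)\right) = - 134 \left(-1 + \frac{4}{9} \left(-2\right) \left(- 9 \left(2 - 9\right)\right)\right) = - 134 \left(-1 + \frac{4}{9} \left(-2\right) \left(\left(-9\right) \left(-7\right)\right)\right) = - 134 \left(-1 + \frac{4}{9} \left(-2\right) 63\right) = - 134 \left(-1 - 56\right) = \left(-134\right) \left(-57\right) = 7638$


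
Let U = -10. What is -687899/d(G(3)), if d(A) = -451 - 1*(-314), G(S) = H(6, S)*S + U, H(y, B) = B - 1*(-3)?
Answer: 687899/137 ≈ 5021.2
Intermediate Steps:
H(y, B) = 3 + B (H(y, B) = B + 3 = 3 + B)
G(S) = -10 + S*(3 + S) (G(S) = (3 + S)*S - 10 = S*(3 + S) - 10 = -10 + S*(3 + S))
d(A) = -137 (d(A) = -451 + 314 = -137)
-687899/d(G(3)) = -687899/(-137) = -687899*(-1/137) = 687899/137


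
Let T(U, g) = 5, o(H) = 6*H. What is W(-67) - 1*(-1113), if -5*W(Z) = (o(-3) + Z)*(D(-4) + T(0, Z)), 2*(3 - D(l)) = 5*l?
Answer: 1419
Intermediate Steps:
D(l) = 3 - 5*l/2
W(Z) = 324/5 - 18*Z/5 (W(Z) = -(6*(-3) + Z)*((3 - 5/2*(-4)) + 5)/5 = -(-18 + Z)*((3 + 10) + 5)/5 = -(-18 + Z)*(13 + 5)/5 = -(-18 + Z)*18/5 = -(-324 + 18*Z)/5 = 324/5 - 18*Z/5)
W(-67) - 1*(-1113) = (324/5 - 18/5*(-67)) - 1*(-1113) = (324/5 + 1206/5) + 1113 = 306 + 1113 = 1419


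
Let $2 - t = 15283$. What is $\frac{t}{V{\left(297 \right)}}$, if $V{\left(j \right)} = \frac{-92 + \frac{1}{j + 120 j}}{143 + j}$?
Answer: $\frac{241627450680}{3306203} \approx 73083.0$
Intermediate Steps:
$t = -15281$ ($t = 2 - 15283 = -15281$)
$V{\left(j \right)} = \frac{-92 + \frac{1}{121 j}}{143 + j}$
$\frac{t}{V{\left(297 \right)}} = - \frac{15281}{\frac{1}{121} \cdot \frac{1}{297} \frac{1}{143 + 297} \left(1 - 3306204\right)} = - \frac{15281}{\frac{1}{121} \cdot \frac{1}{297} \cdot \frac{1}{440} \left(1 - 3306204\right)} = - \frac{15281}{\frac{1}{121} \cdot \frac{1}{297} \cdot \frac{1}{440} \left(-3306203\right)} = - \frac{15281}{- \frac{3306203}{15812280}} = \left(-15281\right) \left(- \frac{15812280}{3306203}\right) = \frac{241627450680}{3306203}$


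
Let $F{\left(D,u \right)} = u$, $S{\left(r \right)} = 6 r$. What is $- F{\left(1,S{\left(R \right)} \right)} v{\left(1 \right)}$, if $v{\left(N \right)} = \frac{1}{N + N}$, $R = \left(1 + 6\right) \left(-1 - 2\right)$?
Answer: $63$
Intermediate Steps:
$R = -21$ ($R = 7 \left(-3\right) = -21$)
$v{\left(N \right)} = \frac{1}{2 N}$
$- F{\left(1,S{\left(R \right)} \right)} v{\left(1 \right)} = - 6 \left(-21\right) \frac{1}{2 \cdot 1} = - \left(-126\right) \frac{1}{2} \cdot 1 = - \frac{-126}{2} = \left(-1\right) \left(-63\right) = 63$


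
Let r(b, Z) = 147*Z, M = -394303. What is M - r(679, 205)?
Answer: -424438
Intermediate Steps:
M - r(679, 205) = -394303 - 147*205 = -394303 - 1*30135 = -394303 - 30135 = -424438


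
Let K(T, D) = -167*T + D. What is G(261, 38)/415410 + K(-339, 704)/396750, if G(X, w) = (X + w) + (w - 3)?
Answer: 798085649/5493797250 ≈ 0.14527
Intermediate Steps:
K(T, D) = D - 167*T
G(X, w) = -3 + X + 2*w (G(X, w) = (X + w) + (-3 + w) = -3 + X + 2*w)
G(261, 38)/415410 + K(-339, 704)/396750 = (-3 + 261 + 2*38)/415410 + (704 - 167*(-339))/396750 = (-3 + 261 + 76)*(1/415410) + (704 + 56613)*(1/396750) = 334*(1/415410) + 57317*(1/396750) = 167/207705 + 57317/396750 = 798085649/5493797250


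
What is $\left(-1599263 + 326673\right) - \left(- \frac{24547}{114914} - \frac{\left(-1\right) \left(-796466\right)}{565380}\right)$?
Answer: $- \frac{10335020661647752}{8121259665} \approx -1.2726 \cdot 10^{6}$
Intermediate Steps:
$\left(-1599263 + 326673\right) - \left(- \frac{24547}{114914} - \frac{\left(-1\right) \left(-796466\right)}{565380}\right) = -1272590 + \left(796466 \cdot \frac{1}{565380} - - \frac{24547}{114914}\right) = -1272590 + \left(\frac{398233}{282690} + \frac{24547}{114914}\right) = -1272590 + \frac{13175434598}{8121259665} = - \frac{10335020661647752}{8121259665}$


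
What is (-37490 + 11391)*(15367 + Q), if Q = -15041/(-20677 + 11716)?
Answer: -3594321082072/8961 ≈ -4.0111e+8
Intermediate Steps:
Q = 15041/8961 (Q = -15041/(-8961) = -15041*(-1/8961) = 15041/8961 ≈ 1.6785)
(-37490 + 11391)*(15367 + Q) = (-37490 + 11391)*(15367 + 15041/8961) = -26099*137718728/8961 = -3594321082072/8961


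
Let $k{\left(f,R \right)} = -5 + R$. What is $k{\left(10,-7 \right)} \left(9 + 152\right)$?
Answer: $-1932$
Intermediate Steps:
$k{\left(10,-7 \right)} \left(9 + 152\right) = \left(-5 - 7\right) \left(9 + 152\right) = \left(-12\right) 161 = -1932$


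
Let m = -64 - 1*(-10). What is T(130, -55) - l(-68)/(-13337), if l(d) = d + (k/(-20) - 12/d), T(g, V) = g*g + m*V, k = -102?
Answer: 45051041637/2267290 ≈ 19870.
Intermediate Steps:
m = -54 (m = -64 + 10 = -54)
T(g, V) = g**2 - 54*V (T(g, V) = g*g - 54*V = g**2 - 54*V)
l(d) = 51/10 + d - 12/d (l(d) = d + (-102/(-20) - 12/d) = d + (-102*(-1/20) - 12/d) = d + (51/10 - 12/d) = 51/10 + d - 12/d)
T(130, -55) - l(-68)/(-13337) = (130**2 - 54*(-55)) - (51/10 - 68 - 12/(-68))/(-13337) = (16900 + 2970) - (51/10 - 68 - 12*(-1/68))*(-1)/13337 = 19870 - (51/10 - 68 + 3/17)*(-1)/13337 = 19870 - (-10663)*(-1)/(170*13337) = 19870 - 1*10663/2267290 = 19870 - 10663/2267290 = 45051041637/2267290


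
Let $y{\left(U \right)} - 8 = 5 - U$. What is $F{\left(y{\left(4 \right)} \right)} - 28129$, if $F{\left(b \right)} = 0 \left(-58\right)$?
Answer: $-28129$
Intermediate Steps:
$y{\left(U \right)} = 13 - U$ ($y{\left(U \right)} = 8 - \left(-5 + U\right) = 13 - U$)
$F{\left(b \right)} = 0$
$F{\left(y{\left(4 \right)} \right)} - 28129 = 0 - 28129 = -28129$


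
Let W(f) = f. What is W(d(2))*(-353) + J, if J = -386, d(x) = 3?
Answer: -1445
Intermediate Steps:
W(d(2))*(-353) + J = 3*(-353) - 386 = -1059 - 386 = -1445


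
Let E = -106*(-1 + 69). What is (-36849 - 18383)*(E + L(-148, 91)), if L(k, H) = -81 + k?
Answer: 410760384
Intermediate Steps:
E = -7208 (E = -106*68 = -7208)
(-36849 - 18383)*(E + L(-148, 91)) = (-36849 - 18383)*(-7208 + (-81 - 148)) = -55232*(-7208 - 229) = -55232*(-7437) = 410760384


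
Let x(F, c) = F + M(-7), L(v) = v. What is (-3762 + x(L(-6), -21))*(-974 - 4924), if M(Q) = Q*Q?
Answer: 21934662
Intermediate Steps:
M(Q) = Q**2
x(F, c) = 49 + F (x(F, c) = F + (-7)**2 = F + 49 = 49 + F)
(-3762 + x(L(-6), -21))*(-974 - 4924) = (-3762 + (49 - 6))*(-974 - 4924) = (-3762 + 43)*(-5898) = -3719*(-5898) = 21934662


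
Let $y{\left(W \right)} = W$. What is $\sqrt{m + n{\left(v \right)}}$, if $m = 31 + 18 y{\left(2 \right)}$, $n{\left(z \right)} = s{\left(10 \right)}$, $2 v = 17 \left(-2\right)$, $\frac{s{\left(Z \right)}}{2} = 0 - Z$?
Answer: $\sqrt{47} \approx 6.8557$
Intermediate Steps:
$s{\left(Z \right)} = - 2 Z$ ($s{\left(Z \right)} = 2 \left(0 - Z\right) = 2 \left(- Z\right) = - 2 Z$)
$v = -17$ ($v = \frac{17 \left(-2\right)}{2} = \frac{1}{2} \left(-34\right) = -17$)
$n{\left(z \right)} = -20$ ($n{\left(z \right)} = \left(-2\right) 10 = -20$)
$m = 67$ ($m = 31 + 18 \cdot 2 = 31 + 36 = 67$)
$\sqrt{m + n{\left(v \right)}} = \sqrt{67 - 20} = \sqrt{47}$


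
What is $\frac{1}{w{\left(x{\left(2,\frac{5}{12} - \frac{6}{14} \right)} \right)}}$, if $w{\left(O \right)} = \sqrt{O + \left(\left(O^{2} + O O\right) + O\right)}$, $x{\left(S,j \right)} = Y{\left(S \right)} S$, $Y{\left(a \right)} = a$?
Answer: $\frac{\sqrt{10}}{20} \approx 0.15811$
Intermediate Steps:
$x{\left(S,j \right)} = S^{2}$ ($x{\left(S,j \right)} = S S = S^{2}$)
$w{\left(O \right)} = \sqrt{2 O + 2 O^{2}}$ ($w{\left(O \right)} = \sqrt{O + \left(\left(O^{2} + O^{2}\right) + O\right)} = \sqrt{O + \left(2 O^{2} + O\right)} = \sqrt{O + \left(O + 2 O^{2}\right)} = \sqrt{2 O + 2 O^{2}}$)
$\frac{1}{w{\left(x{\left(2,\frac{5}{12} - \frac{6}{14} \right)} \right)}} = \frac{1}{\sqrt{2} \sqrt{2^{2} \left(1 + 2^{2}\right)}} = \frac{1}{\sqrt{2} \sqrt{4 \left(1 + 4\right)}} = \frac{1}{\sqrt{2} \sqrt{4 \cdot 5}} = \frac{1}{\sqrt{2} \sqrt{20}} = \frac{1}{\sqrt{2} \cdot 2 \sqrt{5}} = \frac{1}{2 \sqrt{10}} = \frac{\sqrt{10}}{20}$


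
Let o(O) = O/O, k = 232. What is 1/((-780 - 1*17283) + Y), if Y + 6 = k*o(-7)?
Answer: -1/17837 ≈ -5.6063e-5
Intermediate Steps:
o(O) = 1
Y = 226 (Y = -6 + 232*1 = -6 + 232 = 226)
1/((-780 - 1*17283) + Y) = 1/((-780 - 1*17283) + 226) = 1/((-780 - 17283) + 226) = 1/(-18063 + 226) = 1/(-17837) = -1/17837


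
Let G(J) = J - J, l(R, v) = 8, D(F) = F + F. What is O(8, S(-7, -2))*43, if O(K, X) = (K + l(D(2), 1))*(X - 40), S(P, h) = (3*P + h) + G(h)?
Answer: -43344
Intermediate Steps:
D(F) = 2*F
G(J) = 0
S(P, h) = h + 3*P (S(P, h) = (3*P + h) + 0 = (h + 3*P) + 0 = h + 3*P)
O(K, X) = (-40 + X)*(8 + K) (O(K, X) = (K + 8)*(X - 40) = (8 + K)*(-40 + X) = (-40 + X)*(8 + K))
O(8, S(-7, -2))*43 = (-320 - 40*8 + 8*(-2 + 3*(-7)) + 8*(-2 + 3*(-7)))*43 = (-320 - 320 + 8*(-2 - 21) + 8*(-2 - 21))*43 = (-320 - 320 + 8*(-23) + 8*(-23))*43 = (-320 - 320 - 184 - 184)*43 = -1008*43 = -43344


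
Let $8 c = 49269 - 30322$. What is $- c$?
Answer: $- \frac{18947}{8} \approx -2368.4$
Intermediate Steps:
$c = \frac{18947}{8}$ ($c = \frac{49269 - 30322}{8} = \frac{1}{8} \cdot 18947 = \frac{18947}{8} \approx 2368.4$)
$- c = \left(-1\right) \frac{18947}{8} = - \frac{18947}{8}$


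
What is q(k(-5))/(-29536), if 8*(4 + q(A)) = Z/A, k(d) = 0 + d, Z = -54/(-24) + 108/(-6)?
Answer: 577/4725760 ≈ 0.00012210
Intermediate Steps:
Z = -63/4 (Z = -54*(-1/24) + 108*(-⅙) = 9/4 - 18 = -63/4 ≈ -15.750)
k(d) = d
q(A) = -4 - 63/(32*A) (q(A) = -4 + (-63/(4*A))/8 = -4 - 63/(32*A))
q(k(-5))/(-29536) = (-4 - 63/32/(-5))/(-29536) = (-4 - 63/32*(-⅕))*(-1/29536) = (-4 + 63/160)*(-1/29536) = -577/160*(-1/29536) = 577/4725760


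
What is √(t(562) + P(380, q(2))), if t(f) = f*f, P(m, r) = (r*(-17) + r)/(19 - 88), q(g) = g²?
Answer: 10*√15037377/69 ≈ 562.00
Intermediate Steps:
P(m, r) = 16*r/69 (P(m, r) = (-17*r + r)/(-69) = -16*r*(-1/69) = 16*r/69)
t(f) = f²
√(t(562) + P(380, q(2))) = √(562² + (16/69)*2²) = √(315844 + (16/69)*4) = √(315844 + 64/69) = √(21793300/69) = 10*√15037377/69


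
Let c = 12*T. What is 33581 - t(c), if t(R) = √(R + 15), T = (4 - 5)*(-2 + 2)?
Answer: 33581 - √15 ≈ 33577.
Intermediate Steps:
T = 0 (T = -1*0 = 0)
c = 0 (c = 12*0 = 0)
t(R) = √(15 + R)
33581 - t(c) = 33581 - √(15 + 0) = 33581 - √15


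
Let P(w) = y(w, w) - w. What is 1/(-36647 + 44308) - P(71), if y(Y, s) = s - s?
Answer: 543932/7661 ≈ 71.000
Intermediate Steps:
y(Y, s) = 0
P(w) = -w (P(w) = 0 - w = -w)
1/(-36647 + 44308) - P(71) = 1/(-36647 + 44308) - (-1)*71 = 1/7661 - 1*(-71) = 1/7661 + 71 = 543932/7661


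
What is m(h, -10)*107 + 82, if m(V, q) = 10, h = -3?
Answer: 1152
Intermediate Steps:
m(h, -10)*107 + 82 = 10*107 + 82 = 1070 + 82 = 1152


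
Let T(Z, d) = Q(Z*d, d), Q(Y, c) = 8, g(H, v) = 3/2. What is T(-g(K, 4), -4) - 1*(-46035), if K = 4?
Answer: 46043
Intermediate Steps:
g(H, v) = 3/2 (g(H, v) = 3*(1/2) = 3/2)
T(Z, d) = 8
T(-g(K, 4), -4) - 1*(-46035) = 8 - 1*(-46035) = 8 + 46035 = 46043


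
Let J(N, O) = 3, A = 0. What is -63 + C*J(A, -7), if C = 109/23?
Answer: -1122/23 ≈ -48.783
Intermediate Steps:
C = 109/23 (C = 109*(1/23) = 109/23 ≈ 4.7391)
-63 + C*J(A, -7) = -63 + (109/23)*3 = -63 + 327/23 = -1122/23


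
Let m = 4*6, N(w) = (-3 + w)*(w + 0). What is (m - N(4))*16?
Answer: 320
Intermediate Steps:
N(w) = w*(-3 + w) (N(w) = (-3 + w)*w = w*(-3 + w))
m = 24
(m - N(4))*16 = (24 - 4*(-3 + 4))*16 = (24 - 4)*16 = 20*16 = 320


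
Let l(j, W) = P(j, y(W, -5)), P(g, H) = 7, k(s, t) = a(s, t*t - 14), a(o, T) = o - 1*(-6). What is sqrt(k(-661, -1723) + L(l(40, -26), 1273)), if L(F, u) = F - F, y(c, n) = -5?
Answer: I*sqrt(655) ≈ 25.593*I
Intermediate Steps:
a(o, T) = 6 + o (a(o, T) = o + 6 = 6 + o)
k(s, t) = 6 + s
l(j, W) = 7
L(F, u) = 0
sqrt(k(-661, -1723) + L(l(40, -26), 1273)) = sqrt((6 - 661) + 0) = sqrt(-655 + 0) = sqrt(-655) = I*sqrt(655)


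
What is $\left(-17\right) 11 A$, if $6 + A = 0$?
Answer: $1122$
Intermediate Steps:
$A = -6$ ($A = -6 + 0 = -6$)
$\left(-17\right) 11 A = \left(-17\right) 11 \left(-6\right) = \left(-187\right) \left(-6\right) = 1122$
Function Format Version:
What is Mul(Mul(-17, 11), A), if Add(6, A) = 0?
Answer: 1122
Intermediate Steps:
A = -6 (A = Add(-6, 0) = -6)
Mul(Mul(-17, 11), A) = Mul(Mul(-17, 11), -6) = Mul(-187, -6) = 1122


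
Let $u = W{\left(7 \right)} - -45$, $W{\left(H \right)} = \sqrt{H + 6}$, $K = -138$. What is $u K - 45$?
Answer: $-6255 - 138 \sqrt{13} \approx -6752.6$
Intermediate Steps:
$W{\left(H \right)} = \sqrt{6 + H}$
$u = 45 + \sqrt{13}$ ($u = \sqrt{6 + 7} - -45 = \sqrt{13} + 45 = 45 + \sqrt{13} \approx 48.606$)
$u K - 45 = \left(45 + \sqrt{13}\right) \left(-138\right) - 45 = \left(-6210 - 138 \sqrt{13}\right) - 45 = -6255 - 138 \sqrt{13}$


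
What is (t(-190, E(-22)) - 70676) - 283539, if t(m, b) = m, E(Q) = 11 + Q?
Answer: -354405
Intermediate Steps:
(t(-190, E(-22)) - 70676) - 283539 = (-190 - 70676) - 283539 = -70866 - 283539 = -354405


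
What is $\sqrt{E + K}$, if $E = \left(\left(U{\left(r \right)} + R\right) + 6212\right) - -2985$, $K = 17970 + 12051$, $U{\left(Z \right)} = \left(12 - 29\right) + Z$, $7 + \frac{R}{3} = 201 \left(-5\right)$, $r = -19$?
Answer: $\sqrt{36146} \approx 190.12$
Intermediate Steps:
$R = -3036$ ($R = -21 + 3 \cdot 201 \left(-5\right) = -21 + 3 \left(-1005\right) = -21 - 3015 = -3036$)
$U{\left(Z \right)} = -17 + Z$
$K = 30021$
$E = 6125$ ($E = \left(\left(\left(-17 - 19\right) - 3036\right) + 6212\right) - -2985 = \left(\left(-36 - 3036\right) + 6212\right) + 2985 = \left(-3072 + 6212\right) + 2985 = 3140 + 2985 = 6125$)
$\sqrt{E + K} = \sqrt{6125 + 30021} = \sqrt{36146}$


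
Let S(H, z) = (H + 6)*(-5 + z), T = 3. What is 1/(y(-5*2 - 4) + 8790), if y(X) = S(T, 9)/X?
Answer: 7/61512 ≈ 0.00011380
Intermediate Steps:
S(H, z) = (-5 + z)*(6 + H) (S(H, z) = (6 + H)*(-5 + z) = (-5 + z)*(6 + H))
y(X) = 36/X (y(X) = (-30 - 5*3 + 6*9 + 3*9)/X = (-30 - 15 + 54 + 27)/X = 36/X)
1/(y(-5*2 - 4) + 8790) = 1/(36/(-5*2 - 4) + 8790) = 1/(36/(-10 - 4) + 8790) = 1/(36/(-14) + 8790) = 1/(36*(-1/14) + 8790) = 1/(-18/7 + 8790) = 1/(61512/7) = 7/61512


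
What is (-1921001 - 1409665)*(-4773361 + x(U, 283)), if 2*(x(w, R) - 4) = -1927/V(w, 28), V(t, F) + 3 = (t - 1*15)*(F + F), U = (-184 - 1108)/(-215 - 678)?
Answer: 569371320718990029/35813 ≈ 1.5898e+13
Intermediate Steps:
U = 68/47 (U = -1292/(-893) = -1292*(-1/893) = 68/47 ≈ 1.4468)
V(t, F) = -3 + 2*F*(-15 + t) (V(t, F) = -3 + (t - 1*15)*(F + F) = -3 + (t - 15)*(2*F) = -3 + (-15 + t)*(2*F) = -3 + 2*F*(-15 + t))
x(w, R) = 4 - 1927/(2*(-843 + 56*w)) (x(w, R) = 4 + (-1927/(-3 - 30*28 + 2*28*w))/2 = 4 + (-1927/(-3 - 840 + 56*w))/2 = 4 + (-1927/(-843 + 56*w))/2 = 4 - 1927/(2*(-843 + 56*w)))
(-1921001 - 1409665)*(-4773361 + x(U, 283)) = (-1921001 - 1409665)*(-4773361 + (-8671 + 448*(68/47))/(2*(-843 + 56*(68/47)))) = -3330666*(-4773361 + (-8671 + 30464/47)/(2*(-843 + 3808/47))) = -3330666*(-4773361 + (½)*(-377073/47)/(-35813/47)) = -3330666*(-4773361 + (½)*(-47/35813)*(-377073/47)) = -3330666*(-4773361 + 377073/71626) = -3330666*(-341896377913/71626) = 569371320718990029/35813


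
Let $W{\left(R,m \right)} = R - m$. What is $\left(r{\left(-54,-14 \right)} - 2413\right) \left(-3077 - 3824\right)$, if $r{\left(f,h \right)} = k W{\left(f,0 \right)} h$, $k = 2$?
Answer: $6217801$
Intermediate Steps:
$r{\left(f,h \right)} = 2 f h$ ($r{\left(f,h \right)} = 2 \left(f - 0\right) h = 2 \left(f + 0\right) h = 2 f h$)
$\left(r{\left(-54,-14 \right)} - 2413\right) \left(-3077 - 3824\right) = \left(2 \left(-54\right) \left(-14\right) - 2413\right) \left(-3077 - 3824\right) = \left(1512 - 2413\right) \left(-6901\right) = \left(-901\right) \left(-6901\right) = 6217801$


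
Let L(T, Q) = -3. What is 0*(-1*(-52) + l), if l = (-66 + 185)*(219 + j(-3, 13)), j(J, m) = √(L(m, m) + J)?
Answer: 0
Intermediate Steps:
j(J, m) = √(-3 + J)
l = 26061 + 119*I*√6 (l = (-66 + 185)*(219 + √(-3 - 3)) = 119*(219 + √(-6)) = 119*(219 + I*√6) = 26061 + 119*I*√6 ≈ 26061.0 + 291.49*I)
0*(-1*(-52) + l) = 0*(-1*(-52) + (26061 + 119*I*√6)) = 0*(52 + (26061 + 119*I*√6)) = 0*(26113 + 119*I*√6) = 0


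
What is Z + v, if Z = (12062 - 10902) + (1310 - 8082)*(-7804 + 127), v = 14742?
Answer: 52004546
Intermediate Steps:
Z = 51989804 (Z = 1160 - 6772*(-7677) = 1160 + 51988644 = 51989804)
Z + v = 51989804 + 14742 = 52004546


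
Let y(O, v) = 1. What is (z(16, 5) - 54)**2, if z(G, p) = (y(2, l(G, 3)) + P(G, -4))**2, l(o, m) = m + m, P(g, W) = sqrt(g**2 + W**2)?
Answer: 49049 + 3504*sqrt(17) ≈ 63496.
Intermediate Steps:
P(g, W) = sqrt(W**2 + g**2)
l(o, m) = 2*m
z(G, p) = (1 + sqrt(16 + G**2))**2 (z(G, p) = (1 + sqrt((-4)**2 + G**2))**2 = (1 + sqrt(16 + G**2))**2)
(z(16, 5) - 54)**2 = ((1 + sqrt(16 + 16**2))**2 - 54)**2 = ((1 + sqrt(16 + 256))**2 - 54)**2 = ((1 + sqrt(272))**2 - 54)**2 = ((1 + 4*sqrt(17))**2 - 54)**2 = (-54 + (1 + 4*sqrt(17))**2)**2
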